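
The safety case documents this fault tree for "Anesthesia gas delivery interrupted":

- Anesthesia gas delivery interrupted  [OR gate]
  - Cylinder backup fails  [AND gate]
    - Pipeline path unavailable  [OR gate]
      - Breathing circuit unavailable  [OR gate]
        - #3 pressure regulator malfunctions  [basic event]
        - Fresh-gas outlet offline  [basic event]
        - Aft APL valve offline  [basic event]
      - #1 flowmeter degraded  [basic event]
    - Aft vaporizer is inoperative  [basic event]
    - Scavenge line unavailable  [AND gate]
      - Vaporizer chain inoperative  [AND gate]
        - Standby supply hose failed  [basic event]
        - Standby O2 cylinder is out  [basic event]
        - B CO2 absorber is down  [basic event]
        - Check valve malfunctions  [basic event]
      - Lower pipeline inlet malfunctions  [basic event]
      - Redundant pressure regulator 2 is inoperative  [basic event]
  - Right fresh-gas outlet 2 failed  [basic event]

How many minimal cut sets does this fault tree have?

Breathing circuit unavailable [OR]: union of children's cut sets → 3 cut set(s).
Pipeline path unavailable [OR]: union of children's cut sets → 4 cut set(s).
Vaporizer chain inoperative [AND]: one cut set from each child combined → 1 × 1 × 1 × 1 = 1 cut set(s).
Scavenge line unavailable [AND]: one cut set from each child combined → 1 × 1 × 1 = 1 cut set(s).
Cylinder backup fails [AND]: one cut set from each child combined → 4 × 1 × 1 = 4 cut set(s).
Anesthesia gas delivery interrupted [OR]: union of children's cut sets → 5 cut set(s).
Minimal cut sets: {#3 pressure regulator malfunctions, Aft vaporizer is inoperative, B CO2 absorber is down, Check valve malfunctions, Lower pipeline inlet malfunctions, Redundant pressure regulator 2 is inoperative, Standby O2 cylinder is out, Standby supply hose failed}; {Aft vaporizer is inoperative, B CO2 absorber is down, Check valve malfunctions, Fresh-gas outlet offline, Lower pipeline inlet malfunctions, Redundant pressure regulator 2 is inoperative, Standby O2 cylinder is out, Standby supply hose failed}; {Aft APL valve offline, Aft vaporizer is inoperative, B CO2 absorber is down, Check valve malfunctions, Lower pipeline inlet malfunctions, Redundant pressure regulator 2 is inoperative, Standby O2 cylinder is out, Standby supply hose failed}; {#1 flowmeter degraded, Aft vaporizer is inoperative, B CO2 absorber is down, Check valve malfunctions, Lower pipeline inlet malfunctions, Redundant pressure regulator 2 is inoperative, Standby O2 cylinder is out, Standby supply hose failed}; {Right fresh-gas outlet 2 failed}.

5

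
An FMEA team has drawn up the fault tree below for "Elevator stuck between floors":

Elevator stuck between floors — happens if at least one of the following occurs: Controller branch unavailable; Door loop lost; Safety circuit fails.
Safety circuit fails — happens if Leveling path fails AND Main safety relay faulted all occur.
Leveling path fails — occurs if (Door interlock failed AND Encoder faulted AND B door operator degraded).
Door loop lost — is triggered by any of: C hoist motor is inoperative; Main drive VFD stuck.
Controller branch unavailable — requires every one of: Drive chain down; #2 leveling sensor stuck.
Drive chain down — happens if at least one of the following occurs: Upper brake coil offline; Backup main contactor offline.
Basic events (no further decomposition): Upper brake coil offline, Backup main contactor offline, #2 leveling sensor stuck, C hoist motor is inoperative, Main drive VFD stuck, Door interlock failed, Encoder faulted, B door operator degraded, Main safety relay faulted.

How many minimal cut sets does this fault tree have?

Drive chain down [OR]: union of children's cut sets → 2 cut set(s).
Controller branch unavailable [AND]: one cut set from each child combined → 2 × 1 = 2 cut set(s).
Door loop lost [OR]: union of children's cut sets → 2 cut set(s).
Leveling path fails [AND]: one cut set from each child combined → 1 × 1 × 1 = 1 cut set(s).
Safety circuit fails [AND]: one cut set from each child combined → 1 × 1 = 1 cut set(s).
Elevator stuck between floors [OR]: union of children's cut sets → 5 cut set(s).
Minimal cut sets: {#2 leveling sensor stuck, Upper brake coil offline}; {#2 leveling sensor stuck, Backup main contactor offline}; {C hoist motor is inoperative}; {Main drive VFD stuck}; {B door operator degraded, Door interlock failed, Encoder faulted, Main safety relay faulted}.

5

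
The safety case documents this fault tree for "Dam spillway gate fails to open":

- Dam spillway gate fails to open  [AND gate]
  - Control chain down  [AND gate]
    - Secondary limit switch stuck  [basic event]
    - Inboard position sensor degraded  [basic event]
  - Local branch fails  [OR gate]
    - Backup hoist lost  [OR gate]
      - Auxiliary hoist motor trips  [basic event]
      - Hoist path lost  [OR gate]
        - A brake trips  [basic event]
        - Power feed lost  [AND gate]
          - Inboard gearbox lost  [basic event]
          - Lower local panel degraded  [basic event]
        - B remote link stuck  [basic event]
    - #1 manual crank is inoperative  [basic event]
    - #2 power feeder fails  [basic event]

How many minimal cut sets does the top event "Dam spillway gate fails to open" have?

Control chain down [AND]: one cut set from each child combined → 1 × 1 = 1 cut set(s).
Power feed lost [AND]: one cut set from each child combined → 1 × 1 = 1 cut set(s).
Hoist path lost [OR]: union of children's cut sets → 3 cut set(s).
Backup hoist lost [OR]: union of children's cut sets → 4 cut set(s).
Local branch fails [OR]: union of children's cut sets → 6 cut set(s).
Dam spillway gate fails to open [AND]: one cut set from each child combined → 1 × 6 = 6 cut set(s).
Minimal cut sets: {Auxiliary hoist motor trips, Inboard position sensor degraded, Secondary limit switch stuck}; {A brake trips, Inboard position sensor degraded, Secondary limit switch stuck}; {Inboard gearbox lost, Inboard position sensor degraded, Lower local panel degraded, Secondary limit switch stuck}; {B remote link stuck, Inboard position sensor degraded, Secondary limit switch stuck}; {#1 manual crank is inoperative, Inboard position sensor degraded, Secondary limit switch stuck}; {#2 power feeder fails, Inboard position sensor degraded, Secondary limit switch stuck}.

6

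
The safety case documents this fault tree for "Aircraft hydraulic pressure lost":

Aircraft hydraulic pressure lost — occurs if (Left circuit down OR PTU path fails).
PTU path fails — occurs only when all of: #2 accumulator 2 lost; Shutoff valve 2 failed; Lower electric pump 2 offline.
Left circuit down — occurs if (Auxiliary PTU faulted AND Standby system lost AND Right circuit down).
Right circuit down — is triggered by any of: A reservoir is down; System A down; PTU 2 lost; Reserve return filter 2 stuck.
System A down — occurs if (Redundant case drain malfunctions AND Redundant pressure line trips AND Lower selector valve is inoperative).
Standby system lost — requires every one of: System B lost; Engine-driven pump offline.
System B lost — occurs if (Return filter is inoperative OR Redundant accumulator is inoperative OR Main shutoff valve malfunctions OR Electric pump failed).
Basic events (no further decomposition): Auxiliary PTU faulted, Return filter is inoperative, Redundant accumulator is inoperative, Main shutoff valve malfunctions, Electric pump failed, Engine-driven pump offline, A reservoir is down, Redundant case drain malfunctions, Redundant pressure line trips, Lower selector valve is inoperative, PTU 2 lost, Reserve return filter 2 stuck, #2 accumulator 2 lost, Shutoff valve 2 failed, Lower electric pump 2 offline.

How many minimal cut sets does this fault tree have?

System B lost [OR]: union of children's cut sets → 4 cut set(s).
Standby system lost [AND]: one cut set from each child combined → 4 × 1 = 4 cut set(s).
System A down [AND]: one cut set from each child combined → 1 × 1 × 1 = 1 cut set(s).
Right circuit down [OR]: union of children's cut sets → 4 cut set(s).
Left circuit down [AND]: one cut set from each child combined → 1 × 4 × 4 = 16 cut set(s).
PTU path fails [AND]: one cut set from each child combined → 1 × 1 × 1 = 1 cut set(s).
Aircraft hydraulic pressure lost [OR]: union of children's cut sets → 17 cut set(s).

17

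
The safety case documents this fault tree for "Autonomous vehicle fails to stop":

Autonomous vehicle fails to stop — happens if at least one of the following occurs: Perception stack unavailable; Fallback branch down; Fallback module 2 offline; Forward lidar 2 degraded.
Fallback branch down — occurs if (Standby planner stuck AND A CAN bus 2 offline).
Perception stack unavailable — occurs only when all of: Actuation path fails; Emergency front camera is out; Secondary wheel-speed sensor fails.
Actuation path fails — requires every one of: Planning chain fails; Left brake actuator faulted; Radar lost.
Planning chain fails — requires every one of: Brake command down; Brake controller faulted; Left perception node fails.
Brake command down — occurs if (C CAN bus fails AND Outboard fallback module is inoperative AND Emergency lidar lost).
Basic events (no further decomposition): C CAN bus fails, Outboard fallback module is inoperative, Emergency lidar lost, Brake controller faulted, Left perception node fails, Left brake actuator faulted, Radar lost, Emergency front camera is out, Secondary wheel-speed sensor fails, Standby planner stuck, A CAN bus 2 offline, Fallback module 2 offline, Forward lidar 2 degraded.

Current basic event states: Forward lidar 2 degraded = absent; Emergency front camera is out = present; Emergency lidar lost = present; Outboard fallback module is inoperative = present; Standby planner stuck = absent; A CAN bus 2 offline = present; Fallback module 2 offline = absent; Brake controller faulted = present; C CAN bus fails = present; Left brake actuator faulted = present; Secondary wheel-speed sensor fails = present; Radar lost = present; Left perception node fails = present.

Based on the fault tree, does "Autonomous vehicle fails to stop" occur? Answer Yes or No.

Brake command down [AND]: C CAN bus fails=occurs, Outboard fallback module is inoperative=occurs, Emergency lidar lost=occurs → all inputs occur → occurs.
Planning chain fails [AND]: Brake command down=occurs, Brake controller faulted=occurs, Left perception node fails=occurs → all inputs occur → occurs.
Actuation path fails [AND]: Planning chain fails=occurs, Left brake actuator faulted=occurs, Radar lost=occurs → all inputs occur → occurs.
Perception stack unavailable [AND]: Actuation path fails=occurs, Emergency front camera is out=occurs, Secondary wheel-speed sensor fails=occurs → all inputs occur → occurs.
Fallback branch down [AND]: Standby planner stuck=not, A CAN bus 2 offline=occurs → not all inputs occur → does not occur.
Autonomous vehicle fails to stop [OR]: Perception stack unavailable=occurs, Fallback branch down=not, Fallback module 2 offline=not, Forward lidar 2 degraded=not → at least one input occurs → occurs.

Yes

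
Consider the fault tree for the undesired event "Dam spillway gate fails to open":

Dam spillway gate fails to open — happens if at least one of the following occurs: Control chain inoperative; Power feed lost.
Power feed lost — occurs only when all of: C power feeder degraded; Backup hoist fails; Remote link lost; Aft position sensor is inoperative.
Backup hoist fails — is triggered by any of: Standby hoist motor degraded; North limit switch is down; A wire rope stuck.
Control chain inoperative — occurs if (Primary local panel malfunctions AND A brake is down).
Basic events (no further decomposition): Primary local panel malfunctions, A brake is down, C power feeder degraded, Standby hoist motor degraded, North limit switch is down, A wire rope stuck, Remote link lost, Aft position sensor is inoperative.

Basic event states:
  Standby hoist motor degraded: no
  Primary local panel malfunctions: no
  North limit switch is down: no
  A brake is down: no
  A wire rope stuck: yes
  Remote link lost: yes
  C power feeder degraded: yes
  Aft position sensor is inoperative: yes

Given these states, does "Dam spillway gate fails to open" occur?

Yes

Control chain inoperative [AND]: Primary local panel malfunctions=not, A brake is down=not → not all inputs occur → does not occur.
Backup hoist fails [OR]: Standby hoist motor degraded=not, North limit switch is down=not, A wire rope stuck=occurs → at least one input occurs → occurs.
Power feed lost [AND]: C power feeder degraded=occurs, Backup hoist fails=occurs, Remote link lost=occurs, Aft position sensor is inoperative=occurs → all inputs occur → occurs.
Dam spillway gate fails to open [OR]: Control chain inoperative=not, Power feed lost=occurs → at least one input occurs → occurs.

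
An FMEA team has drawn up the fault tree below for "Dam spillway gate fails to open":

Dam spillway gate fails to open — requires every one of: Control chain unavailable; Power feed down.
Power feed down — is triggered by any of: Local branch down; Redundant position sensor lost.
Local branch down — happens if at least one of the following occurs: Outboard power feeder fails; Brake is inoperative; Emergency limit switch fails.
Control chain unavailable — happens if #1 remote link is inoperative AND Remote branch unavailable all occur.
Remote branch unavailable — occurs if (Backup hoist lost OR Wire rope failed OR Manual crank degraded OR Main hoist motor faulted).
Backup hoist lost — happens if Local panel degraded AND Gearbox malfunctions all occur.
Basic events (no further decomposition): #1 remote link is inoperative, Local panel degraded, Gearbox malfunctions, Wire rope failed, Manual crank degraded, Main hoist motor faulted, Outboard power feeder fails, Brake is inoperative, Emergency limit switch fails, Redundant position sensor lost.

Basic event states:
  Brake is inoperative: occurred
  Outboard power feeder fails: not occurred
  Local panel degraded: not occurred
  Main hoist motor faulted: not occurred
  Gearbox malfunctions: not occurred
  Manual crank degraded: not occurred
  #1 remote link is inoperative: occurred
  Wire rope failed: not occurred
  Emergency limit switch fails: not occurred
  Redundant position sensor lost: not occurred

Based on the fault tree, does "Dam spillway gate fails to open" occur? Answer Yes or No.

Backup hoist lost [AND]: Local panel degraded=not, Gearbox malfunctions=not → not all inputs occur → does not occur.
Remote branch unavailable [OR]: Backup hoist lost=not, Wire rope failed=not, Manual crank degraded=not, Main hoist motor faulted=not → no input occurs → does not occur.
Control chain unavailable [AND]: #1 remote link is inoperative=occurs, Remote branch unavailable=not → not all inputs occur → does not occur.
Local branch down [OR]: Outboard power feeder fails=not, Brake is inoperative=occurs, Emergency limit switch fails=not → at least one input occurs → occurs.
Power feed down [OR]: Local branch down=occurs, Redundant position sensor lost=not → at least one input occurs → occurs.
Dam spillway gate fails to open [AND]: Control chain unavailable=not, Power feed down=occurs → not all inputs occur → does not occur.

No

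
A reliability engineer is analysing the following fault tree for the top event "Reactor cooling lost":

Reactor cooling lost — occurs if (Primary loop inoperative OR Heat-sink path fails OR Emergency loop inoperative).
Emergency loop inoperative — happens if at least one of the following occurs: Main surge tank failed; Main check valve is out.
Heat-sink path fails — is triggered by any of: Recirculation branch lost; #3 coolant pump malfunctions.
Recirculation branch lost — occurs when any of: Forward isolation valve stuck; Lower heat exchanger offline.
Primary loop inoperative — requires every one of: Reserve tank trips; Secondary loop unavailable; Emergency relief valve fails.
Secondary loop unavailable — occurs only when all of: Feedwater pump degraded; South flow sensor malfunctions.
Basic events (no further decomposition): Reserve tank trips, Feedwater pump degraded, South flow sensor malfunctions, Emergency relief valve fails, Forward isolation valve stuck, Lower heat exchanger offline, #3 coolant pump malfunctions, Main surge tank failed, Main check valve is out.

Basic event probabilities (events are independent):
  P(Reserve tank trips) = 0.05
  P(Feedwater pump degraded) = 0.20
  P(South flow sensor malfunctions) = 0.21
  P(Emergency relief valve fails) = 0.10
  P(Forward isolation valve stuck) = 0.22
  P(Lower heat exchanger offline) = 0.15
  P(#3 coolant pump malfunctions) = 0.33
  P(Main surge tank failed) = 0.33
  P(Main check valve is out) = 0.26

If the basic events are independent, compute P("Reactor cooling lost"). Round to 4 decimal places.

P(Secondary loop unavailable) [AND] = 0.20 × 0.21 = 0.042000
P(Primary loop inoperative) [AND] = 0.05 × 0.042000 × 0.10 = 0.000210
P(Recirculation branch lost) [OR] = 1 − (1−0.22) × (1−0.15) = 0.337000
P(Heat-sink path fails) [OR] = 1 − (1−0.337000) × (1−0.33) = 0.555790
P(Emergency loop inoperative) [OR] = 1 − (1−0.33) × (1−0.26) = 0.504200
P(Reactor cooling lost) [OR] = 1 − (1−0.000210) × (1−0.555790) × (1−0.504200) = 0.779807
Rounded to 4 decimal places: P(Reactor cooling lost) ≈ 0.7798.

0.7798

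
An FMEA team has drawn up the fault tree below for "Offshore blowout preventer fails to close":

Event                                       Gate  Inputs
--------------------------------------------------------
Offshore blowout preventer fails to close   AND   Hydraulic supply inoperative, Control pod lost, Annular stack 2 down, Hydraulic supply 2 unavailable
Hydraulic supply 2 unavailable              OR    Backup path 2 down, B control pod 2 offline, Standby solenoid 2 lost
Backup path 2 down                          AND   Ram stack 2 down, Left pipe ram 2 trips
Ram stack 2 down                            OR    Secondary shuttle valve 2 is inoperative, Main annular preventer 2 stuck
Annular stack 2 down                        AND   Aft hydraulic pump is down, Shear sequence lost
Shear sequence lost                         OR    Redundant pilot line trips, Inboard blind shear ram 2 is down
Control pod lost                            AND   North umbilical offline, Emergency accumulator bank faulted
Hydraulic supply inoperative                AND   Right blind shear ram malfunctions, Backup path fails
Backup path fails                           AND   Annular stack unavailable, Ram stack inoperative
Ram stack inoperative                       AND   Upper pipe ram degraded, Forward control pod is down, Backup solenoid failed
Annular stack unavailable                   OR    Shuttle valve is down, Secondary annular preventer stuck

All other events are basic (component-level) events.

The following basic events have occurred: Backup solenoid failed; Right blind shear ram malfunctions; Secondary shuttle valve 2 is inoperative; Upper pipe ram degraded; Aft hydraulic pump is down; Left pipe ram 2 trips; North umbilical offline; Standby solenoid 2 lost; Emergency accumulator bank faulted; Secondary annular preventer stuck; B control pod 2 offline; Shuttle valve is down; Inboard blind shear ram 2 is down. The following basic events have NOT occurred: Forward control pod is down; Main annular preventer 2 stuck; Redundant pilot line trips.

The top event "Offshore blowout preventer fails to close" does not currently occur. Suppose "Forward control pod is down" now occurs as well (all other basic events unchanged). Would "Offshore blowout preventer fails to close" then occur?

Yes

Counterfactual: set "Forward control pod is down" to occurred.
Annular stack unavailable [OR]: Shuttle valve is down=occurs, Secondary annular preventer stuck=occurs → at least one input occurs → occurs.
Ram stack inoperative [AND]: Upper pipe ram degraded=occurs, Forward control pod is down=occurs, Backup solenoid failed=occurs → all inputs occur → occurs.
Backup path fails [AND]: Annular stack unavailable=occurs, Ram stack inoperative=occurs → all inputs occur → occurs.
Hydraulic supply inoperative [AND]: Right blind shear ram malfunctions=occurs, Backup path fails=occurs → all inputs occur → occurs.
Control pod lost [AND]: North umbilical offline=occurs, Emergency accumulator bank faulted=occurs → all inputs occur → occurs.
Shear sequence lost [OR]: Redundant pilot line trips=not, Inboard blind shear ram 2 is down=occurs → at least one input occurs → occurs.
Annular stack 2 down [AND]: Aft hydraulic pump is down=occurs, Shear sequence lost=occurs → all inputs occur → occurs.
Ram stack 2 down [OR]: Secondary shuttle valve 2 is inoperative=occurs, Main annular preventer 2 stuck=not → at least one input occurs → occurs.
Backup path 2 down [AND]: Ram stack 2 down=occurs, Left pipe ram 2 trips=occurs → all inputs occur → occurs.
Hydraulic supply 2 unavailable [OR]: Backup path 2 down=occurs, B control pod 2 offline=occurs, Standby solenoid 2 lost=occurs → at least one input occurs → occurs.
Offshore blowout preventer fails to close [AND]: Hydraulic supply inoperative=occurs, Control pod lost=occurs, Annular stack 2 down=occurs, Hydraulic supply 2 unavailable=occurs → all inputs occur → occurs.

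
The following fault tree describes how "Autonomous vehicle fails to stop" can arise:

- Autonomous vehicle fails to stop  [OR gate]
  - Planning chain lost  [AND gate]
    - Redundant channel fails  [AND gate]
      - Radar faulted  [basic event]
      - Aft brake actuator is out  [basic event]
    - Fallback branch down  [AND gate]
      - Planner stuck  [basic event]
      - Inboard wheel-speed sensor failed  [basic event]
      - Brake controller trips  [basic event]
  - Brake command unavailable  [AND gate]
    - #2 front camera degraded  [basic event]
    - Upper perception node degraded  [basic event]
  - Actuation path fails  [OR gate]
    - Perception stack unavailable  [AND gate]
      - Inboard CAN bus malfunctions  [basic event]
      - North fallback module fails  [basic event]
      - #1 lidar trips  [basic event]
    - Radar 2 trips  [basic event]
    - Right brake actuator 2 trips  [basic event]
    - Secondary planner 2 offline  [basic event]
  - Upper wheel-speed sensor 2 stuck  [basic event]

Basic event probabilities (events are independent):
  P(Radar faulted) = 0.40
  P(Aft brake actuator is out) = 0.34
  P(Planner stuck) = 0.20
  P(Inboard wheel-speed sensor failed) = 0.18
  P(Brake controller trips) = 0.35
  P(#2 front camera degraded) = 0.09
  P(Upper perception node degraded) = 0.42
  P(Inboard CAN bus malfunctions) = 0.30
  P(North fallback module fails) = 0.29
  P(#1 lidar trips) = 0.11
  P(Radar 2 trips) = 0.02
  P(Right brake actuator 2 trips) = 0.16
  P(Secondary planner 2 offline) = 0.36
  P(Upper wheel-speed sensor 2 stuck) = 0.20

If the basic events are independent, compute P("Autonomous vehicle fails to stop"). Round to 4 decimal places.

0.5990

P(Redundant channel fails) [AND] = 0.40 × 0.34 = 0.136000
P(Fallback branch down) [AND] = 0.20 × 0.18 × 0.35 = 0.012600
P(Planning chain lost) [AND] = 0.136000 × 0.012600 = 0.001714
P(Brake command unavailable) [AND] = 0.09 × 0.42 = 0.037800
P(Perception stack unavailable) [AND] = 0.30 × 0.29 × 0.11 = 0.009570
P(Actuation path fails) [OR] = 1 − (1−0.009570) × (1−0.02) × (1−0.16) × (1−0.36) = 0.478194
P(Autonomous vehicle fails to stop) [OR] = 1 − (1−0.001714) × (1−0.037800) × (1−0.478194) × (1−0.20) = 0.599023
Rounded to 4 decimal places: P(Autonomous vehicle fails to stop) ≈ 0.5990.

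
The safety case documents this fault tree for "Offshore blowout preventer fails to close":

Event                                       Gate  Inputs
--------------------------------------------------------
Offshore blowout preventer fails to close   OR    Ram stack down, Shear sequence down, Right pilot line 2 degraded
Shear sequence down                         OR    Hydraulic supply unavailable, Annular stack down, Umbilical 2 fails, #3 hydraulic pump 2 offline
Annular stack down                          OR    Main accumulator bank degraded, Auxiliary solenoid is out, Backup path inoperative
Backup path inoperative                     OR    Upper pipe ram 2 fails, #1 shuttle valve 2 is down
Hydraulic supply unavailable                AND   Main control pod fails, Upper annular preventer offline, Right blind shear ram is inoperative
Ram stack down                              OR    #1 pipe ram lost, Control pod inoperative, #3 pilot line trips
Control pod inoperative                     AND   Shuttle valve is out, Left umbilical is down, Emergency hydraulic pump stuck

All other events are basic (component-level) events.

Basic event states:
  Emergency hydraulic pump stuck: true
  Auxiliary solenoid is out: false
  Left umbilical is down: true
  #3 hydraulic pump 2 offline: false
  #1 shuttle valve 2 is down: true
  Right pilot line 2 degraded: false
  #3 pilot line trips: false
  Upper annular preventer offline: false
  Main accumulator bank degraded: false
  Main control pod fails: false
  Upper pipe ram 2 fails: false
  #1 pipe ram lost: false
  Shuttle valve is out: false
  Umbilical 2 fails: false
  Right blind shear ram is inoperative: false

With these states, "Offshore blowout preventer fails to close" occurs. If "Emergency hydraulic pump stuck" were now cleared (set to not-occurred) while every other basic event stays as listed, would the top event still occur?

Yes

Counterfactual: set "Emergency hydraulic pump stuck" to not occurred.
Control pod inoperative [AND]: Shuttle valve is out=not, Left umbilical is down=occurs, Emergency hydraulic pump stuck=not → not all inputs occur → does not occur.
Ram stack down [OR]: #1 pipe ram lost=not, Control pod inoperative=not, #3 pilot line trips=not → no input occurs → does not occur.
Hydraulic supply unavailable [AND]: Main control pod fails=not, Upper annular preventer offline=not, Right blind shear ram is inoperative=not → not all inputs occur → does not occur.
Backup path inoperative [OR]: Upper pipe ram 2 fails=not, #1 shuttle valve 2 is down=occurs → at least one input occurs → occurs.
Annular stack down [OR]: Main accumulator bank degraded=not, Auxiliary solenoid is out=not, Backup path inoperative=occurs → at least one input occurs → occurs.
Shear sequence down [OR]: Hydraulic supply unavailable=not, Annular stack down=occurs, Umbilical 2 fails=not, #3 hydraulic pump 2 offline=not → at least one input occurs → occurs.
Offshore blowout preventer fails to close [OR]: Ram stack down=not, Shear sequence down=occurs, Right pilot line 2 degraded=not → at least one input occurs → occurs.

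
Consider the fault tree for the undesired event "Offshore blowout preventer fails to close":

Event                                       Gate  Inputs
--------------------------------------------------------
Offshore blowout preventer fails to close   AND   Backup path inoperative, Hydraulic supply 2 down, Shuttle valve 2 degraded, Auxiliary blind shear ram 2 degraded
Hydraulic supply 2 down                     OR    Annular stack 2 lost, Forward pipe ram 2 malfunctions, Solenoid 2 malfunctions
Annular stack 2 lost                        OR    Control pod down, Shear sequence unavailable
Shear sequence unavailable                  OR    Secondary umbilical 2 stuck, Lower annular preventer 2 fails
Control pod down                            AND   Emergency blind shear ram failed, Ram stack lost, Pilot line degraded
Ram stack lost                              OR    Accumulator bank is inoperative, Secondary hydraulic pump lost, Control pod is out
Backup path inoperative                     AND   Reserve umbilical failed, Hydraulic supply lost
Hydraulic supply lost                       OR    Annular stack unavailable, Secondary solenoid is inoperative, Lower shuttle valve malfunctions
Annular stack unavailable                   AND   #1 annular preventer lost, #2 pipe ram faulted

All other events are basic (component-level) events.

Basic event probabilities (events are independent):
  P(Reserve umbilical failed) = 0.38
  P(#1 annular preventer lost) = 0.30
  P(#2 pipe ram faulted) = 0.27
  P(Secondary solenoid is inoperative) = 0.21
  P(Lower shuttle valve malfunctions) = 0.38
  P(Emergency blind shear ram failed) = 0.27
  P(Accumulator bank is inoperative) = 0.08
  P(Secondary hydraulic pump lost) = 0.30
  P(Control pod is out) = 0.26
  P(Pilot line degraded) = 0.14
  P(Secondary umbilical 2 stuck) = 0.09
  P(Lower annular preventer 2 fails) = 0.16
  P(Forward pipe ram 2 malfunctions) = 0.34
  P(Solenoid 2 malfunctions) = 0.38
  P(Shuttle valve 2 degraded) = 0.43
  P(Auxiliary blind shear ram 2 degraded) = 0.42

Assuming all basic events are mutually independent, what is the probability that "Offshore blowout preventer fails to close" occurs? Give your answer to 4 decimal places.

0.0262

P(Annular stack unavailable) [AND] = 0.30 × 0.27 = 0.081000
P(Hydraulic supply lost) [OR] = 1 − (1−0.081000) × (1−0.21) × (1−0.38) = 0.549874
P(Backup path inoperative) [AND] = 0.38 × 0.549874 = 0.208952
P(Ram stack lost) [OR] = 1 − (1−0.08) × (1−0.30) × (1−0.26) = 0.523440
P(Control pod down) [AND] = 0.27 × 0.523440 × 0.14 = 0.019786
P(Shear sequence unavailable) [OR] = 1 − (1−0.09) × (1−0.16) = 0.235600
P(Annular stack 2 lost) [OR] = 1 − (1−0.019786) × (1−0.235600) = 0.250724
P(Hydraulic supply 2 down) [OR] = 1 − (1−0.250724) × (1−0.34) × (1−0.38) = 0.693396
P(Offshore blowout preventer fails to close) [AND] = 0.208952 × 0.693396 × 0.43 × 0.42 = 0.026166
Rounded to 4 decimal places: P(Offshore blowout preventer fails to close) ≈ 0.0262.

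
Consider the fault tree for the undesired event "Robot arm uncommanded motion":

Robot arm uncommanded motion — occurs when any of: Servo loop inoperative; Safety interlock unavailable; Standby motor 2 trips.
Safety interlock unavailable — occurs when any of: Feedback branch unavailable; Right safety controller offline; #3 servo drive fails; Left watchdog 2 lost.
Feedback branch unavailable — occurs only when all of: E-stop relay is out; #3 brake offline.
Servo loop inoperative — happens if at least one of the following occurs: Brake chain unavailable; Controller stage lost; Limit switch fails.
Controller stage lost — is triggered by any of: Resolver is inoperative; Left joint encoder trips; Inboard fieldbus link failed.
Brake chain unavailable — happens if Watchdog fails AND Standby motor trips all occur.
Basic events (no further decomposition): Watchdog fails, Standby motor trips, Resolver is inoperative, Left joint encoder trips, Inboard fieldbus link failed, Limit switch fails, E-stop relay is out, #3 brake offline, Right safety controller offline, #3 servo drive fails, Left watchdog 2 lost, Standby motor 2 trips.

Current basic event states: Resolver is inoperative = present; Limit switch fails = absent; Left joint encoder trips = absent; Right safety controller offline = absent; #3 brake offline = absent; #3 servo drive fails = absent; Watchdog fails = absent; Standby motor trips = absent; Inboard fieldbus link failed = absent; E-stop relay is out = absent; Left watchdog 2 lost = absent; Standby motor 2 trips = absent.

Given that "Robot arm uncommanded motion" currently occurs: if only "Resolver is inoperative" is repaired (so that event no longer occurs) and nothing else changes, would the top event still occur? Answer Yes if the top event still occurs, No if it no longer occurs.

No

Counterfactual: set "Resolver is inoperative" to not occurred.
Brake chain unavailable [AND]: Watchdog fails=not, Standby motor trips=not → not all inputs occur → does not occur.
Controller stage lost [OR]: Resolver is inoperative=not, Left joint encoder trips=not, Inboard fieldbus link failed=not → no input occurs → does not occur.
Servo loop inoperative [OR]: Brake chain unavailable=not, Controller stage lost=not, Limit switch fails=not → no input occurs → does not occur.
Feedback branch unavailable [AND]: E-stop relay is out=not, #3 brake offline=not → not all inputs occur → does not occur.
Safety interlock unavailable [OR]: Feedback branch unavailable=not, Right safety controller offline=not, #3 servo drive fails=not, Left watchdog 2 lost=not → no input occurs → does not occur.
Robot arm uncommanded motion [OR]: Servo loop inoperative=not, Safety interlock unavailable=not, Standby motor 2 trips=not → no input occurs → does not occur.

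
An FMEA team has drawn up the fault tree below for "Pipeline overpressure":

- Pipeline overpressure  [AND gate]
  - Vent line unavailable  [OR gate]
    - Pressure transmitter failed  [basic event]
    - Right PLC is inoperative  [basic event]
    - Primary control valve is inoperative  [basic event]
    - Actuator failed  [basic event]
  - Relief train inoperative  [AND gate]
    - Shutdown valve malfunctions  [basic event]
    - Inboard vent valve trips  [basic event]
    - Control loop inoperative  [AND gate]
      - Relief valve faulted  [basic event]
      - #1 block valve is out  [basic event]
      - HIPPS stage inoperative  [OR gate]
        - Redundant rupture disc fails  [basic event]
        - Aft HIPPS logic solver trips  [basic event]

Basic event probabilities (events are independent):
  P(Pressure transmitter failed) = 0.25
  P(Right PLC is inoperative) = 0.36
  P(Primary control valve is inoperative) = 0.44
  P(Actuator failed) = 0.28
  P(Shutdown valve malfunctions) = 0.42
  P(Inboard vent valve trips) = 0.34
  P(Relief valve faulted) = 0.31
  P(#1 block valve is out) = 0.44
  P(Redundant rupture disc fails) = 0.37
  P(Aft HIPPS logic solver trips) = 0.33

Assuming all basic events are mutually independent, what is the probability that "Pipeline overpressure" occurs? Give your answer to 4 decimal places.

0.0091

P(Vent line unavailable) [OR] = 1 − (1−0.25) × (1−0.36) × (1−0.44) × (1−0.28) = 0.806464
P(HIPPS stage inoperative) [OR] = 1 − (1−0.37) × (1−0.33) = 0.577900
P(Control loop inoperative) [AND] = 0.31 × 0.44 × 0.577900 = 0.078826
P(Relief train inoperative) [AND] = 0.42 × 0.34 × 0.078826 = 0.011256
P(Pipeline overpressure) [AND] = 0.806464 × 0.011256 = 0.009078
Rounded to 4 decimal places: P(Pipeline overpressure) ≈ 0.0091.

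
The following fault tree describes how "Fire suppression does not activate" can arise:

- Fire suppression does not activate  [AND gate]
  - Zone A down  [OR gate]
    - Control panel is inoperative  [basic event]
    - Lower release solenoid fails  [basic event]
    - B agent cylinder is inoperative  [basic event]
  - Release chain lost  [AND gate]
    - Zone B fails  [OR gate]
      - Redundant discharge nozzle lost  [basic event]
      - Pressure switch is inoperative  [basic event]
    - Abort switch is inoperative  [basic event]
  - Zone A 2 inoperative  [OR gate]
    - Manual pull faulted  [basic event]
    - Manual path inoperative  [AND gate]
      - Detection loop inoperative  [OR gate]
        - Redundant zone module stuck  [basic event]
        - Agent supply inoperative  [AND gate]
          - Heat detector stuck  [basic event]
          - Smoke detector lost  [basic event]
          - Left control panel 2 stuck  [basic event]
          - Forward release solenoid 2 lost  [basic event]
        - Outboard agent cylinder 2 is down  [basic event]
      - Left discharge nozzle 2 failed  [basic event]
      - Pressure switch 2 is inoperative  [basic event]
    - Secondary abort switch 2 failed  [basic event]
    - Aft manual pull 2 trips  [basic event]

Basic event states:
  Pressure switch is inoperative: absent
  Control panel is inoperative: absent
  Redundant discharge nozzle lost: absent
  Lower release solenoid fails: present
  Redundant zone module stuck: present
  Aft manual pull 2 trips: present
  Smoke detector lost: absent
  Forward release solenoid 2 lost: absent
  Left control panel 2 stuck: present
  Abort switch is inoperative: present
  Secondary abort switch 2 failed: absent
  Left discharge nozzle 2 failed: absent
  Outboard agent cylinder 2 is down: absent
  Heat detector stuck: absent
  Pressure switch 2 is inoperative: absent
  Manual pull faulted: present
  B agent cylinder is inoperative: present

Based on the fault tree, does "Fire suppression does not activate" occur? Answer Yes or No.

No

Zone A down [OR]: Control panel is inoperative=not, Lower release solenoid fails=occurs, B agent cylinder is inoperative=occurs → at least one input occurs → occurs.
Zone B fails [OR]: Redundant discharge nozzle lost=not, Pressure switch is inoperative=not → no input occurs → does not occur.
Release chain lost [AND]: Zone B fails=not, Abort switch is inoperative=occurs → not all inputs occur → does not occur.
Agent supply inoperative [AND]: Heat detector stuck=not, Smoke detector lost=not, Left control panel 2 stuck=occurs, Forward release solenoid 2 lost=not → not all inputs occur → does not occur.
Detection loop inoperative [OR]: Redundant zone module stuck=occurs, Agent supply inoperative=not, Outboard agent cylinder 2 is down=not → at least one input occurs → occurs.
Manual path inoperative [AND]: Detection loop inoperative=occurs, Left discharge nozzle 2 failed=not, Pressure switch 2 is inoperative=not → not all inputs occur → does not occur.
Zone A 2 inoperative [OR]: Manual pull faulted=occurs, Manual path inoperative=not, Secondary abort switch 2 failed=not, Aft manual pull 2 trips=occurs → at least one input occurs → occurs.
Fire suppression does not activate [AND]: Zone A down=occurs, Release chain lost=not, Zone A 2 inoperative=occurs → not all inputs occur → does not occur.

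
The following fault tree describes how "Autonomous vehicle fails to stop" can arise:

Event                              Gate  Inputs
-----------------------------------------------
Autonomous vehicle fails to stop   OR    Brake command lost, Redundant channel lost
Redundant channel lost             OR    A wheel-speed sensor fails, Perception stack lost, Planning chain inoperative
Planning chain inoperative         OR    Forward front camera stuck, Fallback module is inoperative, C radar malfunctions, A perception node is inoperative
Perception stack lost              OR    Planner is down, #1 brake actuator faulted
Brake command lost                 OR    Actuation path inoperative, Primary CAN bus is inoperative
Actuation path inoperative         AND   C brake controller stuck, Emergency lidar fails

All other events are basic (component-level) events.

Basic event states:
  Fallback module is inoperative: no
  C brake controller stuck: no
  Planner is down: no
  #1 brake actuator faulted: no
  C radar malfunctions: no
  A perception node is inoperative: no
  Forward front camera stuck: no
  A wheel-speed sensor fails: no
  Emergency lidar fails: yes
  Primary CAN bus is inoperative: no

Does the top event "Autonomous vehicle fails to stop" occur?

No

Actuation path inoperative [AND]: C brake controller stuck=not, Emergency lidar fails=occurs → not all inputs occur → does not occur.
Brake command lost [OR]: Actuation path inoperative=not, Primary CAN bus is inoperative=not → no input occurs → does not occur.
Perception stack lost [OR]: Planner is down=not, #1 brake actuator faulted=not → no input occurs → does not occur.
Planning chain inoperative [OR]: Forward front camera stuck=not, Fallback module is inoperative=not, C radar malfunctions=not, A perception node is inoperative=not → no input occurs → does not occur.
Redundant channel lost [OR]: A wheel-speed sensor fails=not, Perception stack lost=not, Planning chain inoperative=not → no input occurs → does not occur.
Autonomous vehicle fails to stop [OR]: Brake command lost=not, Redundant channel lost=not → no input occurs → does not occur.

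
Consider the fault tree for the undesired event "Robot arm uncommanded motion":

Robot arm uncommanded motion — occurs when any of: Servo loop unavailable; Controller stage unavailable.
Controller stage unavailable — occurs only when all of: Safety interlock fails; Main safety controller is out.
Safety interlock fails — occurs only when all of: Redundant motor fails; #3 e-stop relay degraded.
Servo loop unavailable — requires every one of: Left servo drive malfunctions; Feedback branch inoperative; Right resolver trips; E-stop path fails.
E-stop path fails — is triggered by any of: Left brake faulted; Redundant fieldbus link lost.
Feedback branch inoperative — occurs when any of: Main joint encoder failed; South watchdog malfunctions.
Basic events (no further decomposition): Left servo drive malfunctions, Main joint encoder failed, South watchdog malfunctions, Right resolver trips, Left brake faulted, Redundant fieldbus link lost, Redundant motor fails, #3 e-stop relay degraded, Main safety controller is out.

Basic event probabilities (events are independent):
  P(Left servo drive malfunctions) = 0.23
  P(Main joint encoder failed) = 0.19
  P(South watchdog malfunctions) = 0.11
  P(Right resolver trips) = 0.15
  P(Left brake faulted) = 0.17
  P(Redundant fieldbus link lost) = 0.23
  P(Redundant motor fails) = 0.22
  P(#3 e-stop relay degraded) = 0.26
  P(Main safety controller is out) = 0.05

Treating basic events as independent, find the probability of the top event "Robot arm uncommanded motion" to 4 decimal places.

0.0063

P(Feedback branch inoperative) [OR] = 1 − (1−0.19) × (1−0.11) = 0.279100
P(E-stop path fails) [OR] = 1 − (1−0.17) × (1−0.23) = 0.360900
P(Servo loop unavailable) [AND] = 0.23 × 0.279100 × 0.15 × 0.360900 = 0.003475
P(Safety interlock fails) [AND] = 0.22 × 0.26 = 0.057200
P(Controller stage unavailable) [AND] = 0.057200 × 0.05 = 0.002860
P(Robot arm uncommanded motion) [OR] = 1 − (1−0.003475) × (1−0.002860) = 0.006325
Rounded to 4 decimal places: P(Robot arm uncommanded motion) ≈ 0.0063.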